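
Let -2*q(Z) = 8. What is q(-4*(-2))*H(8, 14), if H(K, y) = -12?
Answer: 48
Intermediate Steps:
q(Z) = -4 (q(Z) = -½*8 = -4)
q(-4*(-2))*H(8, 14) = -4*(-12) = 48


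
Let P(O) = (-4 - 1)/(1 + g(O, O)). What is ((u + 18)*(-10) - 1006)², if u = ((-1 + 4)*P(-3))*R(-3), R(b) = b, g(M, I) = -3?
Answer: 923521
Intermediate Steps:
P(O) = 5/2 (P(O) = (-4 - 1)/(1 - 3) = -5/(-2) = -5*(-½) = 5/2)
u = -45/2 (u = ((-1 + 4)*(5/2))*(-3) = (3*(5/2))*(-3) = (15/2)*(-3) = -45/2 ≈ -22.500)
((u + 18)*(-10) - 1006)² = ((-45/2 + 18)*(-10) - 1006)² = (-9/2*(-10) - 1006)² = (45 - 1006)² = (-961)² = 923521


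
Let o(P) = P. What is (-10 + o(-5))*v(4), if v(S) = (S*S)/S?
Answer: -60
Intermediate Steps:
v(S) = S (v(S) = S**2/S = S)
(-10 + o(-5))*v(4) = (-10 - 5)*4 = -15*4 = -60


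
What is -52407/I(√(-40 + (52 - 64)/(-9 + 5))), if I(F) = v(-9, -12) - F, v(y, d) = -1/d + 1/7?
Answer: -83641572/261433 - 369783792*I*√37/261433 ≈ -319.94 - 8603.8*I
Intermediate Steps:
v(y, d) = ⅐ - 1/d (v(y, d) = -1/d + 1*(⅐) = -1/d + ⅐ = ⅐ - 1/d)
I(F) = 19/84 - F (I(F) = (⅐)*(-7 - 12)/(-12) - F = (⅐)*(-1/12)*(-19) - F = 19/84 - F)
-52407/I(√(-40 + (52 - 64)/(-9 + 5))) = -52407/(19/84 - √(-40 + (52 - 64)/(-9 + 5))) = -52407/(19/84 - √(-40 - 12/(-4))) = -52407/(19/84 - √(-40 - 12*(-¼))) = -52407/(19/84 - √(-40 + 3)) = -52407/(19/84 - √(-37)) = -52407/(19/84 - I*√37)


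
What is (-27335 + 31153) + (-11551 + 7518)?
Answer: -215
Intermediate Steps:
(-27335 + 31153) + (-11551 + 7518) = 3818 - 4033 = -215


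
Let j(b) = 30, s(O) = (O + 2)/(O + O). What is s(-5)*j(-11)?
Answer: 9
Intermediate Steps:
s(O) = (2 + O)/(2*O) (s(O) = (2 + O)/((2*O)) = (2 + O)*(1/(2*O)) = (2 + O)/(2*O))
s(-5)*j(-11) = ((½)*(2 - 5)/(-5))*30 = ((½)*(-⅕)*(-3))*30 = (3/10)*30 = 9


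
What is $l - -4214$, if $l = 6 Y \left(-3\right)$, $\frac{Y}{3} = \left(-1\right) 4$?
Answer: $4430$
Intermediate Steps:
$Y = -12$ ($Y = 3 \left(\left(-1\right) 4\right) = 3 \left(-4\right) = -12$)
$l = 216$ ($l = 6 \left(-12\right) \left(-3\right) = \left(-72\right) \left(-3\right) = 216$)
$l - -4214 = 216 - -4214 = 216 + 4214 = 4430$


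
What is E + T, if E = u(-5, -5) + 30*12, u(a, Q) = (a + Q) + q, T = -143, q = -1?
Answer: 206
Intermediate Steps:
u(a, Q) = -1 + Q + a (u(a, Q) = (a + Q) - 1 = (Q + a) - 1 = -1 + Q + a)
E = 349 (E = (-1 - 5 - 5) + 30*12 = -11 + 360 = 349)
E + T = 349 - 143 = 206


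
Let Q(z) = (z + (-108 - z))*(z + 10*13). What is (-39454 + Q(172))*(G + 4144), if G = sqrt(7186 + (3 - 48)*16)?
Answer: -298658080 - 72070*sqrt(6466) ≈ -3.0445e+8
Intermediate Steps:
Q(z) = -14040 - 108*z (Q(z) = -108*(z + 130) = -108*(130 + z) = -14040 - 108*z)
G = sqrt(6466) (G = sqrt(7186 - 45*16) = sqrt(7186 - 720) = sqrt(6466) ≈ 80.411)
(-39454 + Q(172))*(G + 4144) = (-39454 + (-14040 - 108*172))*(sqrt(6466) + 4144) = (-39454 + (-14040 - 18576))*(4144 + sqrt(6466)) = (-39454 - 32616)*(4144 + sqrt(6466)) = -72070*(4144 + sqrt(6466)) = -298658080 - 72070*sqrt(6466)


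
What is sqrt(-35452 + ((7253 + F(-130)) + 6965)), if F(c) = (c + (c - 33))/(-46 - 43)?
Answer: I*sqrt(168168437)/89 ≈ 145.71*I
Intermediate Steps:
F(c) = 33/89 - 2*c/89 (F(c) = (c + (-33 + c))/(-89) = (-33 + 2*c)*(-1/89) = 33/89 - 2*c/89)
sqrt(-35452 + ((7253 + F(-130)) + 6965)) = sqrt(-35452 + ((7253 + (33/89 - 2/89*(-130))) + 6965)) = sqrt(-35452 + ((7253 + (33/89 + 260/89)) + 6965)) = sqrt(-35452 + ((7253 + 293/89) + 6965)) = sqrt(-35452 + (645810/89 + 6965)) = sqrt(-35452 + 1265695/89) = sqrt(-1889533/89) = I*sqrt(168168437)/89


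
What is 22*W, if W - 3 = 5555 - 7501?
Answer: -42746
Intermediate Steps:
W = -1943 (W = 3 + (5555 - 7501) = 3 - 1946 = -1943)
22*W = 22*(-1943) = -42746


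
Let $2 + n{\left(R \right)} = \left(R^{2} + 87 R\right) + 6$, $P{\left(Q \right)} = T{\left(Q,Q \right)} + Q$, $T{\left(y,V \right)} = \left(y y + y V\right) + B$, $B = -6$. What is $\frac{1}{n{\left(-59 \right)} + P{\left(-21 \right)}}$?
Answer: $- \frac{1}{793} \approx -0.001261$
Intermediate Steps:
$T{\left(y,V \right)} = -6 + y^{2} + V y$ ($T{\left(y,V \right)} = \left(y y + y V\right) - 6 = \left(y^{2} + V y\right) - 6 = -6 + y^{2} + V y$)
$P{\left(Q \right)} = -6 + Q + 2 Q^{2}$ ($P{\left(Q \right)} = \left(-6 + Q^{2} + Q Q\right) + Q = \left(-6 + Q^{2} + Q^{2}\right) + Q = \left(-6 + 2 Q^{2}\right) + Q = -6 + Q + 2 Q^{2}$)
$n{\left(R \right)} = 4 + R^{2} + 87 R$ ($n{\left(R \right)} = -2 + \left(\left(R^{2} + 87 R\right) + 6\right) = -2 + \left(6 + R^{2} + 87 R\right) = 4 + R^{2} + 87 R$)
$\frac{1}{n{\left(-59 \right)} + P{\left(-21 \right)}} = \frac{1}{\left(4 + \left(-59\right)^{2} + 87 \left(-59\right)\right) - \left(27 - 882\right)} = \frac{1}{\left(4 + 3481 - 5133\right) - -855} = \frac{1}{-1648 - -855} = \frac{1}{-1648 + 855} = \frac{1}{-793} = - \frac{1}{793}$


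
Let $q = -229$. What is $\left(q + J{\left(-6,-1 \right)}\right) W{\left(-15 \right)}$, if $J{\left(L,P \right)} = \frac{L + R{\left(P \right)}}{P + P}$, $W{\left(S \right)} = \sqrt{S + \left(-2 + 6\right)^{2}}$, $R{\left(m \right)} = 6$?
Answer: $-229$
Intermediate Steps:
$W{\left(S \right)} = \sqrt{16 + S}$ ($W{\left(S \right)} = \sqrt{S + 4^{2}} = \sqrt{S + 16} = \sqrt{16 + S}$)
$J{\left(L,P \right)} = \frac{6 + L}{2 P}$ ($J{\left(L,P \right)} = \frac{L + 6}{P + P} = \frac{6 + L}{2 P}$)
$\left(q + J{\left(-6,-1 \right)}\right) W{\left(-15 \right)} = \left(-229 + \frac{6 - 6}{2 \left(-1\right)}\right) \sqrt{16 - 15} = \left(-229 + \frac{1}{2} \left(-1\right) 0\right) \sqrt{1} = \left(-229 + 0\right) 1 = \left(-229\right) 1 = -229$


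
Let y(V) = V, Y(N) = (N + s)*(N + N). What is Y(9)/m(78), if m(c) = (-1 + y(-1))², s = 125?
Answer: 603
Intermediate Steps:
Y(N) = 2*N*(125 + N) (Y(N) = (N + 125)*(N + N) = (125 + N)*(2*N) = 2*N*(125 + N))
m(c) = 4 (m(c) = (-1 - 1)² = (-2)² = 4)
Y(9)/m(78) = (2*9*(125 + 9))/4 = (2*9*134)*(¼) = 2412*(¼) = 603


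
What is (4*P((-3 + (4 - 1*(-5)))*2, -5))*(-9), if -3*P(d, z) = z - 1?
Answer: -72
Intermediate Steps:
P(d, z) = ⅓ - z/3 (P(d, z) = -(z - 1)/3 = -(-1 + z)/3 = ⅓ - z/3)
(4*P((-3 + (4 - 1*(-5)))*2, -5))*(-9) = (4*(⅓ - ⅓*(-5)))*(-9) = (4*(⅓ + 5/3))*(-9) = (4*2)*(-9) = 8*(-9) = -72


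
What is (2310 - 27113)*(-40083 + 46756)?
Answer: -165510419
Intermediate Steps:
(2310 - 27113)*(-40083 + 46756) = -24803*6673 = -165510419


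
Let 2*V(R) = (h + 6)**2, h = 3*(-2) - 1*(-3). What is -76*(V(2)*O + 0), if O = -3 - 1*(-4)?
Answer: -342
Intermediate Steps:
O = 1 (O = -3 + 4 = 1)
h = -3 (h = -6 + 3 = -3)
V(R) = 9/2 (V(R) = (-3 + 6)**2/2 = (1/2)*3**2 = (1/2)*9 = 9/2)
-76*(V(2)*O + 0) = -76*((9/2)*1 + 0) = -76*(9/2 + 0) = -76*9/2 = -342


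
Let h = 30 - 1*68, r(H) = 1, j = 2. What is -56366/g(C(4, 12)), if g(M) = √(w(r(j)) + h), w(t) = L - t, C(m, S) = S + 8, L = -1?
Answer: 28183*I*√10/10 ≈ 8912.3*I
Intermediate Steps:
C(m, S) = 8 + S
w(t) = -1 - t
h = -38 (h = 30 - 68 = -38)
g(M) = 2*I*√10 (g(M) = √((-1 - 1*1) - 38) = √((-1 - 1) - 38) = √(-2 - 38) = √(-40) = 2*I*√10)
-56366/g(C(4, 12)) = -56366*(-I*√10/20) = -(-28183)*I*√10/10 = 28183*I*√10/10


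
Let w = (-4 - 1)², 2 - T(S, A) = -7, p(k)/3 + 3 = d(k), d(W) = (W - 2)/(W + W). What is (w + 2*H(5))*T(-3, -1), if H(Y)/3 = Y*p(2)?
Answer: -2205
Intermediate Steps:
d(W) = (-2 + W)/(2*W) (d(W) = (-2 + W)/((2*W)) = (-2 + W)*(1/(2*W)) = (-2 + W)/(2*W))
p(k) = -9 + 3*(-2 + k)/(2*k) (p(k) = -9 + 3*((-2 + k)/(2*k)) = -9 + 3*(-2 + k)/(2*k))
T(S, A) = 9 (T(S, A) = 2 - 1*(-7) = 2 + 7 = 9)
H(Y) = -27*Y (H(Y) = 3*(Y*(-15/2 - 3/2)) = 3*(Y*(-9)) = 3*(-9*Y) = -27*Y)
w = 25 (w = (-5)² = 25)
(w + 2*H(5))*T(-3, -1) = (25 + 2*(-27*5))*9 = (25 + 2*(-135))*9 = (25 - 270)*9 = -245*9 = -2205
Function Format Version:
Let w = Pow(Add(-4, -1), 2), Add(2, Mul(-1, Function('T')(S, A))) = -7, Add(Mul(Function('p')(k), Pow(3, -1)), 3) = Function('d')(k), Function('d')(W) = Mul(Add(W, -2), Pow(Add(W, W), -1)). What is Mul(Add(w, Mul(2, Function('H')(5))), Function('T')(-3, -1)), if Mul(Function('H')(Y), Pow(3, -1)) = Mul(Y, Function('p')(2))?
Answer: -2205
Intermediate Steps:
Function('d')(W) = Mul(Rational(1, 2), Pow(W, -1), Add(-2, W)) (Function('d')(W) = Mul(Add(-2, W), Pow(Mul(2, W), -1)) = Mul(Add(-2, W), Mul(Rational(1, 2), Pow(W, -1))) = Mul(Rational(1, 2), Pow(W, -1), Add(-2, W)))
Function('p')(k) = Add(-9, Mul(Rational(3, 2), Pow(k, -1), Add(-2, k))) (Function('p')(k) = Add(-9, Mul(3, Mul(Rational(1, 2), Pow(k, -1), Add(-2, k)))) = Add(-9, Mul(Rational(3, 2), Pow(k, -1), Add(-2, k))))
Function('T')(S, A) = 9 (Function('T')(S, A) = Add(2, Mul(-1, -7)) = Add(2, 7) = 9)
Function('H')(Y) = Mul(-27, Y) (Function('H')(Y) = Mul(3, Mul(Y, Add(Rational(-15, 2), Mul(-3, Pow(2, -1))))) = Mul(3, Mul(Y, Add(Rational(-15, 2), Mul(-3, Rational(1, 2))))) = Mul(3, Mul(Y, Add(Rational(-15, 2), Rational(-3, 2)))) = Mul(3, Mul(Y, -9)) = Mul(3, Mul(-9, Y)) = Mul(-27, Y))
w = 25 (w = Pow(-5, 2) = 25)
Mul(Add(w, Mul(2, Function('H')(5))), Function('T')(-3, -1)) = Mul(Add(25, Mul(2, Mul(-27, 5))), 9) = Mul(Add(25, Mul(2, -135)), 9) = Mul(Add(25, -270), 9) = Mul(-245, 9) = -2205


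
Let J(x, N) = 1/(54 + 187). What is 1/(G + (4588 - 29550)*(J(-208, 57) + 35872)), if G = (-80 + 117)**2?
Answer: -241/215799979257 ≈ -1.1168e-9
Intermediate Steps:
J(x, N) = 1/241
G = 1369 (G = 37**2 = 1369)
1/(G + (4588 - 29550)*(J(-208, 57) + 35872)) = 1/(1369 + (4588 - 29550)*(1/241 + 35872)) = 1/(1369 - 24962*8645153/241) = 1/(1369 - 215800309186/241) = 1/(-215799979257/241) = -241/215799979257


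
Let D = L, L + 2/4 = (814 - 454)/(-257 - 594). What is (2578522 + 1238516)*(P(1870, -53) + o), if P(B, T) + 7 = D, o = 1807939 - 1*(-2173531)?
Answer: 12932980628888145/851 ≈ 1.5197e+13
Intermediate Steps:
o = 3981470 (o = 1807939 + 2173531 = 3981470)
L = -1571/1702 (L = -½ + (814 - 454)/(-257 - 594) = -½ + 360/(-851) = -½ + 360*(-1/851) = -½ - 360/851 = -1571/1702 ≈ -0.92303)
D = -1571/1702 ≈ -0.92303
P(B, T) = -13485/1702 (P(B, T) = -7 - 1571/1702 = -13485/1702)
(2578522 + 1238516)*(P(1870, -53) + o) = (2578522 + 1238516)*(-13485/1702 + 3981470) = 3817038*(6776448455/1702) = 12932980628888145/851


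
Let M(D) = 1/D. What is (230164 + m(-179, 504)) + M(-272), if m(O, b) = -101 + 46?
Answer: 62589647/272 ≈ 2.3011e+5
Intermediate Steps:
m(O, b) = -55
(230164 + m(-179, 504)) + M(-272) = (230164 - 55) + 1/(-272) = 230109 - 1/272 = 62589647/272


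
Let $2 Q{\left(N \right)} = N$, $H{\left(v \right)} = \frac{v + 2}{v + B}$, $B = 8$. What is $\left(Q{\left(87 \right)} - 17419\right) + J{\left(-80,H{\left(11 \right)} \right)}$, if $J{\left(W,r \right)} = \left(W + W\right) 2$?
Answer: $- \frac{35391}{2} \approx -17696.0$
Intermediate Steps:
$H{\left(v \right)} = \frac{2 + v}{8 + v}$ ($H{\left(v \right)} = \frac{v + 2}{v + 8} = \frac{2 + v}{8 + v}$)
$J{\left(W,r \right)} = 4 W$ ($J{\left(W,r \right)} = 2 W 2 = 4 W$)
$Q{\left(N \right)} = \frac{N}{2}$
$\left(Q{\left(87 \right)} - 17419\right) + J{\left(-80,H{\left(11 \right)} \right)} = \left(\frac{1}{2} \cdot 87 - 17419\right) + 4 \left(-80\right) = \left(\frac{87}{2} - 17419\right) - 320 = - \frac{34751}{2} - 320 = - \frac{35391}{2}$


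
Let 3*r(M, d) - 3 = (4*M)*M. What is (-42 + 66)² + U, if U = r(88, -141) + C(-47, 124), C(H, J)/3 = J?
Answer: 33823/3 ≈ 11274.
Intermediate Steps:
C(H, J) = 3*J
r(M, d) = 1 + 4*M²/3 (r(M, d) = 1 + ((4*M)*M)/3 = 1 + (4*M²)/3 = 1 + 4*M²/3)
U = 32095/3 (U = (1 + (4/3)*88²) + 3*124 = (1 + (4/3)*7744) + 372 = (1 + 30976/3) + 372 = 30979/3 + 372 = 32095/3 ≈ 10698.)
(-42 + 66)² + U = (-42 + 66)² + 32095/3 = 24² + 32095/3 = 576 + 32095/3 = 33823/3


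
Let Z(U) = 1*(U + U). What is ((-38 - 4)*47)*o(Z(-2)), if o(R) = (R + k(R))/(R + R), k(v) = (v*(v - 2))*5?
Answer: 28623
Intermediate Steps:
k(v) = 5*v*(-2 + v) (k(v) = (v*(-2 + v))*5 = 5*v*(-2 + v))
Z(U) = 2*U (Z(U) = 1*(2*U) = 2*U)
o(R) = (R + 5*R*(-2 + R))/(2*R) (o(R) = (R + 5*R*(-2 + R))/(R + R) = (R + 5*R*(-2 + R))/((2*R)) = (R + 5*R*(-2 + R))*(1/(2*R)) = (R + 5*R*(-2 + R))/(2*R))
((-38 - 4)*47)*o(Z(-2)) = ((-38 - 4)*47)*(-9/2 + 5*(2*(-2))/2) = (-42*47)*(-9/2 + (5/2)*(-4)) = -1974*(-9/2 - 10) = -1974*(-29/2) = 28623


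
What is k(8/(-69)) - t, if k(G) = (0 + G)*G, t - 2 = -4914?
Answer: 23386096/4761 ≈ 4912.0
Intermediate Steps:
t = -4912 (t = 2 - 4914 = -4912)
k(G) = G² (k(G) = G*G = G²)
k(8/(-69)) - t = (8/(-69))² - 1*(-4912) = (8*(-1/69))² + 4912 = (-8/69)² + 4912 = 64/4761 + 4912 = 23386096/4761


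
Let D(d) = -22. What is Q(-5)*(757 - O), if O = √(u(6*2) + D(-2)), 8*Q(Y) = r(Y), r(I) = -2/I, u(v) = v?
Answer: 757/20 - I*√10/20 ≈ 37.85 - 0.15811*I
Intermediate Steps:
Q(Y) = -1/(4*Y) (Q(Y) = (-2/Y)/8 = -1/(4*Y))
O = I*√10 (O = √(6*2 - 22) = √(12 - 22) = √(-10) = I*√10 ≈ 3.1623*I)
Q(-5)*(757 - O) = (-¼/(-5))*(757 - I*√10) = (-¼*(-⅕))*(757 - I*√10) = (757 - I*√10)/20 = 757/20 - I*√10/20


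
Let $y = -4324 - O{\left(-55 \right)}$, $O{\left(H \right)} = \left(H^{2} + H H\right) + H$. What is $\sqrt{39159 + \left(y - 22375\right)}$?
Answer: $\sqrt{6465} \approx 80.405$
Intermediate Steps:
$O{\left(H \right)} = H + 2 H^{2}$ ($O{\left(H \right)} = \left(H^{2} + H^{2}\right) + H = 2 H^{2} + H = H + 2 H^{2}$)
$y = -10319$ ($y = -4324 - - 55 \left(1 + 2 \left(-55\right)\right) = -4324 - - 55 \left(1 - 110\right) = -4324 - \left(-55\right) \left(-109\right) = -4324 - 5995 = -10319$)
$\sqrt{39159 + \left(y - 22375\right)} = \sqrt{39159 - 32694} = \sqrt{6465}$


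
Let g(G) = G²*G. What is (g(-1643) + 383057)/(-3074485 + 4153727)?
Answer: -2217405825/539621 ≈ -4109.2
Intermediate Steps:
g(G) = G³
(g(-1643) + 383057)/(-3074485 + 4153727) = ((-1643)³ + 383057)/(-3074485 + 4153727) = (-4435194707 + 383057)/1079242 = -4434811650*1/1079242 = -2217405825/539621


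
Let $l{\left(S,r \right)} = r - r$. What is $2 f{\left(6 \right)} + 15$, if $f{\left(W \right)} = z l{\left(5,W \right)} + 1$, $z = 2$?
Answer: $17$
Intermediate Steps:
$l{\left(S,r \right)} = 0$
$f{\left(W \right)} = 1$ ($f{\left(W \right)} = 2 \cdot 0 + 1 = 0 + 1 = 1$)
$2 f{\left(6 \right)} + 15 = 2 \cdot 1 + 15 = 2 + 15 = 17$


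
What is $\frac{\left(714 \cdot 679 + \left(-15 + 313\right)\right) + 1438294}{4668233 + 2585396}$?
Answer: $\frac{1923398}{7253629} \approx 0.26516$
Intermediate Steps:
$\frac{\left(714 \cdot 679 + \left(-15 + 313\right)\right) + 1438294}{4668233 + 2585396} = \frac{\left(484806 + 298\right) + 1438294}{7253629} = \left(485104 + 1438294\right) \frac{1}{7253629} = 1923398 \cdot \frac{1}{7253629} = \frac{1923398}{7253629}$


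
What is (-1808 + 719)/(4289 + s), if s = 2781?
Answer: -1089/7070 ≈ -0.15403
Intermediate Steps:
(-1808 + 719)/(4289 + s) = (-1808 + 719)/(4289 + 2781) = -1089/7070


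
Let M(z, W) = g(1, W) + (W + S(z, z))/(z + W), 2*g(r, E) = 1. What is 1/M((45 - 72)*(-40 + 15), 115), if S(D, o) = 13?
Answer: 790/523 ≈ 1.5105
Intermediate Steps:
g(r, E) = ½ (g(r, E) = (½)*1 = ½)
M(z, W) = ½ + (13 + W)/(W + z) (M(z, W) = ½ + (W + 13)/(z + W) = ½ + (13 + W)/(W + z))
1/M((45 - 72)*(-40 + 15), 115) = 1/((26 + (45 - 72)*(-40 + 15) + 3*115)/(2*(115 + (45 - 72)*(-40 + 15)))) = 1/((26 - 27*(-25) + 345)/(2*(115 - 27*(-25)))) = 1/((26 + 675 + 345)/(2*(115 + 675))) = 1/((½)*1046/790) = 1/((½)*(1/790)*1046) = 1/(523/790) = 790/523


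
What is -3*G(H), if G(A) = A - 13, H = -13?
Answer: 78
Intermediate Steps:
G(A) = -13 + A
-3*G(H) = -3*(-13 - 13) = -3*(-26) = 78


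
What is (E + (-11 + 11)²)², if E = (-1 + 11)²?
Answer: 10000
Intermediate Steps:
E = 100 (E = 10² = 100)
(E + (-11 + 11)²)² = (100 + (-11 + 11)²)² = (100 + 0²)² = (100 + 0)² = 100² = 10000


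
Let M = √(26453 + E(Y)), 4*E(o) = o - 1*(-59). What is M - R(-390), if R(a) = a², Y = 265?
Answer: -152100 + √26534 ≈ -1.5194e+5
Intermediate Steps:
E(o) = 59/4 + o/4 (E(o) = (o - 1*(-59))/4 = (o + 59)/4 = (59 + o)/4 = 59/4 + o/4)
M = √26534 (M = √(26453 + (59/4 + (¼)*265)) = √(26453 + (59/4 + 265/4)) = √(26453 + 81) = √26534 ≈ 162.89)
M - R(-390) = √26534 - 1*(-390)² = √26534 - 1*152100 = √26534 - 152100 = -152100 + √26534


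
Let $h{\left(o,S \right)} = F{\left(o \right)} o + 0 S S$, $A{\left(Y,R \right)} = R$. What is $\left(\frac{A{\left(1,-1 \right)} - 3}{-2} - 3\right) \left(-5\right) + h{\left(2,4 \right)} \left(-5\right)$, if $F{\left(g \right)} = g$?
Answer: $-15$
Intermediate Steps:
$h{\left(o,S \right)} = o^{2}$ ($h{\left(o,S \right)} = o o + 0 S S = o^{2} + 0 S = o^{2} + 0 = o^{2}$)
$\left(\frac{A{\left(1,-1 \right)} - 3}{-2} - 3\right) \left(-5\right) + h{\left(2,4 \right)} \left(-5\right) = \left(\frac{-1 - 3}{-2} - 3\right) \left(-5\right) + 2^{2} \left(-5\right) = \left(\left(-1 - 3\right) \left(- \frac{1}{2}\right) - 3\right) \left(-5\right) + 4 \left(-5\right) = \left(\left(-4\right) \left(- \frac{1}{2}\right) - 3\right) \left(-5\right) - 20 = \left(2 - 3\right) \left(-5\right) - 20 = \left(-1\right) \left(-5\right) - 20 = 5 - 20 = -15$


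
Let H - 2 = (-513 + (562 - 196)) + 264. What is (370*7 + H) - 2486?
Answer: 223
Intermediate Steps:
H = 119 (H = 2 + ((-513 + (562 - 196)) + 264) = 2 + ((-513 + 366) + 264) = 2 + (-147 + 264) = 2 + 117 = 119)
(370*7 + H) - 2486 = (370*7 + 119) - 2486 = (2590 + 119) - 2486 = 2709 - 2486 = 223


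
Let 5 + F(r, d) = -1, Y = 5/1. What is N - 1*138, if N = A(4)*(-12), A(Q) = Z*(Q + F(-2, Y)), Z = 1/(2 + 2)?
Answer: -132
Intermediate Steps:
Y = 5 (Y = 5*1 = 5)
Z = ¼ (Z = 1/4 = ¼ ≈ 0.25000)
F(r, d) = -6 (F(r, d) = -5 - 1 = -6)
A(Q) = -3/2 + Q/4 (A(Q) = (Q - 6)/4 = (-6 + Q)/4 = -3/2 + Q/4)
N = 6 (N = (-3/2 + (¼)*4)*(-12) = (-3/2 + 1)*(-12) = -½*(-12) = 6)
N - 1*138 = 6 - 1*138 = 6 - 138 = -132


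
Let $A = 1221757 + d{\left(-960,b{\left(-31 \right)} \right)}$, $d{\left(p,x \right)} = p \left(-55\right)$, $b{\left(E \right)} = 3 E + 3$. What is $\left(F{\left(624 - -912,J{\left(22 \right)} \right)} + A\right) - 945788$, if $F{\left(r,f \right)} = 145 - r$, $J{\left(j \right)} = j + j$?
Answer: $327378$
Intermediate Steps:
$b{\left(E \right)} = 3 + 3 E$
$d{\left(p,x \right)} = - 55 p$
$J{\left(j \right)} = 2 j$
$A = 1274557$ ($A = 1221757 - -52800 = 1221757 + 52800 = 1274557$)
$\left(F{\left(624 - -912,J{\left(22 \right)} \right)} + A\right) - 945788 = \left(\left(145 - \left(624 - -912\right)\right) + 1274557\right) - 945788 = \left(\left(145 - \left(624 + 912\right)\right) + 1274557\right) - 945788 = \left(\left(145 - 1536\right) + 1274557\right) - 945788 = \left(-1391 + 1274557\right) - 945788 = 1273166 - 945788 = 327378$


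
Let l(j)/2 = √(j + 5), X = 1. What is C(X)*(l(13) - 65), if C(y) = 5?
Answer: -325 + 30*√2 ≈ -282.57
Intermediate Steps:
l(j) = 2*√(5 + j) (l(j) = 2*√(j + 5) = 2*√(5 + j))
C(X)*(l(13) - 65) = 5*(2*√(5 + 13) - 65) = 5*(2*√18 - 65) = 5*(2*(3*√2) - 65) = 5*(6*√2 - 65) = 5*(-65 + 6*√2) = -325 + 30*√2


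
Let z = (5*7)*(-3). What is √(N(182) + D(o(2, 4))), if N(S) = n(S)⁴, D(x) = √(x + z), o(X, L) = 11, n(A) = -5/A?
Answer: √(625 + 1097199376*I*√94)/33124 ≈ 2.2017 + 2.2017*I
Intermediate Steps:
z = -105 (z = 35*(-3) = -105)
D(x) = √(-105 + x) (D(x) = √(x - 105) = √(-105 + x))
N(S) = 625/S⁴ (N(S) = (-5/S)⁴ = 625/S⁴)
√(N(182) + D(o(2, 4))) = √(625/182⁴ + √(-105 + 11)) = √(625*(1/1097199376) + √(-94)) = √(625/1097199376 + I*√94)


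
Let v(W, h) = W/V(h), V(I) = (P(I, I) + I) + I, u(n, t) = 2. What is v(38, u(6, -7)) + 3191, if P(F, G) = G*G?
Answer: 12783/4 ≈ 3195.8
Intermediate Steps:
P(F, G) = G**2
V(I) = I**2 + 2*I (V(I) = (I**2 + I) + I = (I + I**2) + I = I**2 + 2*I)
v(W, h) = W/(h*(2 + h)) (v(W, h) = W/((h*(2 + h))) = W*(1/(h*(2 + h))) = W/(h*(2 + h)))
v(38, u(6, -7)) + 3191 = 38/(2*(2 + 2)) + 3191 = 38*(1/2)/4 + 3191 = 38*(1/2)*(1/4) + 3191 = 19/4 + 3191 = 12783/4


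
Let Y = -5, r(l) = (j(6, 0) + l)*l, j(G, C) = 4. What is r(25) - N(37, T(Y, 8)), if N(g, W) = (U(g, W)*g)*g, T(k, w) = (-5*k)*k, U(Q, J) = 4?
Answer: -4751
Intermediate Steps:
r(l) = l*(4 + l) (r(l) = (4 + l)*l = l*(4 + l))
T(k, w) = -5*k²
N(g, W) = 4*g² (N(g, W) = (4*g)*g = 4*g²)
r(25) - N(37, T(Y, 8)) = 25*(4 + 25) - 4*37² = 25*29 - 4*1369 = 725 - 1*5476 = 725 - 5476 = -4751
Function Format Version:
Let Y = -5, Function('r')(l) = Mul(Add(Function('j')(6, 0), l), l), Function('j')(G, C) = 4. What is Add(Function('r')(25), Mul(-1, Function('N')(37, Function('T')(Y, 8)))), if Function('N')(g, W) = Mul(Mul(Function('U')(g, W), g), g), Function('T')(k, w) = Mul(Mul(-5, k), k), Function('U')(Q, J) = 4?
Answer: -4751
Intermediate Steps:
Function('r')(l) = Mul(l, Add(4, l)) (Function('r')(l) = Mul(Add(4, l), l) = Mul(l, Add(4, l)))
Function('T')(k, w) = Mul(-5, Pow(k, 2))
Function('N')(g, W) = Mul(4, Pow(g, 2)) (Function('N')(g, W) = Mul(Mul(4, g), g) = Mul(4, Pow(g, 2)))
Add(Function('r')(25), Mul(-1, Function('N')(37, Function('T')(Y, 8)))) = Add(Mul(25, Add(4, 25)), Mul(-1, Mul(4, Pow(37, 2)))) = Add(Mul(25, 29), Mul(-1, Mul(4, 1369))) = Add(725, Mul(-1, 5476)) = Add(725, -5476) = -4751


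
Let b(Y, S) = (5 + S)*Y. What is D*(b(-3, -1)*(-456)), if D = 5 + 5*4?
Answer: 136800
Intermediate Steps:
b(Y, S) = Y*(5 + S)
D = 25 (D = 5 + 20 = 25)
D*(b(-3, -1)*(-456)) = 25*(-3*(5 - 1)*(-456)) = 25*(-3*4*(-456)) = 25*(-12*(-456)) = 25*5472 = 136800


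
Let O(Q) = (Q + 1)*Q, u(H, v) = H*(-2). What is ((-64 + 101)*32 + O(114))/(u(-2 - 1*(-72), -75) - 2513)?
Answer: -2042/379 ≈ -5.3879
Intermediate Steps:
u(H, v) = -2*H
O(Q) = Q*(1 + Q) (O(Q) = (1 + Q)*Q = Q*(1 + Q))
((-64 + 101)*32 + O(114))/(u(-2 - 1*(-72), -75) - 2513) = ((-64 + 101)*32 + 114*(1 + 114))/(-2*(-2 - 1*(-72)) - 2513) = (37*32 + 114*115)/(-2*(-2 + 72) - 2513) = (1184 + 13110)/(-2*70 - 2513) = 14294/(-140 - 2513) = 14294/(-2653) = 14294*(-1/2653) = -2042/379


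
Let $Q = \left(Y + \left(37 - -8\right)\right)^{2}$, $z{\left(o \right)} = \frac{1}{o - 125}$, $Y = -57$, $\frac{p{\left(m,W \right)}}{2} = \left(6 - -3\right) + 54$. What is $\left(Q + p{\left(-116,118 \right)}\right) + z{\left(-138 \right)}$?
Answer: $\frac{71009}{263} \approx 270.0$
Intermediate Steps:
$p{\left(m,W \right)} = 126$ ($p{\left(m,W \right)} = 2 \left(\left(6 - -3\right) + 54\right) = 2 \left(\left(6 + 3\right) + 54\right) = 2 \left(9 + 54\right) = 2 \cdot 63 = 126$)
$z{\left(o \right)} = \frac{1}{-125 + o}$
$Q = 144$ ($Q = \left(-57 + \left(37 - -8\right)\right)^{2} = \left(-57 + \left(37 + 8\right)\right)^{2} = \left(-57 + 45\right)^{2} = \left(-12\right)^{2} = 144$)
$\left(Q + p{\left(-116,118 \right)}\right) + z{\left(-138 \right)} = \left(144 + 126\right) + \frac{1}{-125 - 138} = 270 + \frac{1}{-263} = 270 - \frac{1}{263} = \frac{71009}{263}$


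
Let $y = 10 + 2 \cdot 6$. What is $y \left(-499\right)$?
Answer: $-10978$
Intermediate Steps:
$y = 22$ ($y = 10 + 12 = 22$)
$y \left(-499\right) = 22 \left(-499\right) = -10978$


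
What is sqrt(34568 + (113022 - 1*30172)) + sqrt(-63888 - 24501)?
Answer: sqrt(117418) + 3*I*sqrt(9821) ≈ 342.66 + 297.3*I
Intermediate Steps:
sqrt(34568 + (113022 - 1*30172)) + sqrt(-63888 - 24501) = sqrt(34568 + (113022 - 30172)) + sqrt(-88389) = sqrt(34568 + 82850) + 3*I*sqrt(9821) = sqrt(117418) + 3*I*sqrt(9821)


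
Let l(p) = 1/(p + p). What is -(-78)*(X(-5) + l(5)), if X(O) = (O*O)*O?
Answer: -48711/5 ≈ -9742.2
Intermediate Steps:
X(O) = O³ (X(O) = O²*O = O³)
l(p) = 1/(2*p)
-(-78)*(X(-5) + l(5)) = -(-78)*((-5)³ + (½)/5) = -(-78)*(-125 + (½)*(⅕)) = -(-78)*(-125 + ⅒) = -(-78)*(-1249)/10 = -1*48711/5 = -48711/5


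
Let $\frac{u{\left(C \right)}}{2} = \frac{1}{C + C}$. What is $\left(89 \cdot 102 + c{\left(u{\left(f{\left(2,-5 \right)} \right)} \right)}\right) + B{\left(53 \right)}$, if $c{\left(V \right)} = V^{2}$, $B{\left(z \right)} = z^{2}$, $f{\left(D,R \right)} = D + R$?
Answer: $\frac{106984}{9} \approx 11887.0$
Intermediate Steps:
$u{\left(C \right)} = \frac{1}{C}$ ($u{\left(C \right)} = \frac{2}{C + C} = \frac{2}{2 C} = 2 \frac{1}{2 C} = \frac{1}{C}$)
$\left(89 \cdot 102 + c{\left(u{\left(f{\left(2,-5 \right)} \right)} \right)}\right) + B{\left(53 \right)} = \left(89 \cdot 102 + \left(\frac{1}{2 - 5}\right)^{2}\right) + 53^{2} = \left(9078 + \left(\frac{1}{-3}\right)^{2}\right) + 2809 = \left(9078 + \left(- \frac{1}{3}\right)^{2}\right) + 2809 = \left(9078 + \frac{1}{9}\right) + 2809 = \frac{81703}{9} + 2809 = \frac{106984}{9}$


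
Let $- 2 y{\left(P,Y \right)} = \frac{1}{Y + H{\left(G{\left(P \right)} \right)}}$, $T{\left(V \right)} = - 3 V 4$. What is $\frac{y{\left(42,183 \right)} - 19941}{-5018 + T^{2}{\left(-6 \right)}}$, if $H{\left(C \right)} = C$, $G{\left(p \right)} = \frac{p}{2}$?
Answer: $- \frac{8135929}{67728} \approx -120.13$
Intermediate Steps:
$G{\left(p \right)} = \frac{p}{2}$ ($G{\left(p \right)} = p \frac{1}{2} = \frac{p}{2}$)
$T{\left(V \right)} = - 12 V$
$y{\left(P,Y \right)} = - \frac{1}{2 \left(Y + \frac{P}{2}\right)}$
$\frac{y{\left(42,183 \right)} - 19941}{-5018 + T^{2}{\left(-6 \right)}} = \frac{- \frac{1}{42 + 2 \cdot 183} - 19941}{-5018 + \left(\left(-12\right) \left(-6\right)\right)^{2}} = \frac{- \frac{1}{42 + 366} - 19941}{-5018 + 72^{2}} = \frac{- \frac{1}{408} - 19941}{-5018 + 5184} = \frac{\left(-1\right) \frac{1}{408} - 19941}{166} = \left(- \frac{1}{408} - 19941\right) \frac{1}{166} = \left(- \frac{8135929}{408}\right) \frac{1}{166} = - \frac{8135929}{67728}$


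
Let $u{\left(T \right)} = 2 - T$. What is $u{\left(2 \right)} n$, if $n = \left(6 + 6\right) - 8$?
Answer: $0$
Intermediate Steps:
$n = 4$ ($n = 12 - 8 = 4$)
$u{\left(2 \right)} n = \left(2 - 2\right) 4 = 0 \cdot 4 = 0$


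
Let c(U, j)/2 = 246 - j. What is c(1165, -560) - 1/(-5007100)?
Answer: 8071445201/5007100 ≈ 1612.0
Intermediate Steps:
c(U, j) = 492 - 2*j (c(U, j) = 2*(246 - j) = 492 - 2*j)
c(1165, -560) - 1/(-5007100) = (492 - 2*(-560)) - 1/(-5007100) = (492 + 1120) - 1*(-1/5007100) = 1612 + 1/5007100 = 8071445201/5007100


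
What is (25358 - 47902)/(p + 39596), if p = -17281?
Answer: -22544/22315 ≈ -1.0103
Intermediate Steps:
(25358 - 47902)/(p + 39596) = (25358 - 47902)/(-17281 + 39596) = -22544/22315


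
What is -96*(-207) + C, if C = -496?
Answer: 19376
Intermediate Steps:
-96*(-207) + C = -96*(-207) - 496 = 19872 - 496 = 19376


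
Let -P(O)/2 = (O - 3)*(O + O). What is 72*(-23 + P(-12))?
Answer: -53496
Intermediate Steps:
P(O) = -4*O*(-3 + O) (P(O) = -2*(O - 3)*(O + O) = -2*(-3 + O)*2*O = -4*O*(-3 + O))
72*(-23 + P(-12)) = 72*(-23 + 4*(-12)*(3 - 1*(-12))) = 72*(-23 + 4*(-12)*(3 + 12)) = 72*(-23 + 4*(-12)*15) = 72*(-23 - 720) = 72*(-743) = -53496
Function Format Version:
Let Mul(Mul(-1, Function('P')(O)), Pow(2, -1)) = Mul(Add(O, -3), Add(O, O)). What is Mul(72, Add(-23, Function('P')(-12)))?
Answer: -53496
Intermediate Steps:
Function('P')(O) = Mul(-4, O, Add(-3, O)) (Function('P')(O) = Mul(-2, Mul(Add(O, -3), Add(O, O))) = Mul(-2, Mul(Add(-3, O), Mul(2, O))) = Mul(-2, Mul(2, O, Add(-3, O))) = Mul(-4, O, Add(-3, O)))
Mul(72, Add(-23, Function('P')(-12))) = Mul(72, Add(-23, Mul(4, -12, Add(3, Mul(-1, -12))))) = Mul(72, Add(-23, Mul(4, -12, Add(3, 12)))) = Mul(72, Add(-23, Mul(4, -12, 15))) = Mul(72, Add(-23, -720)) = Mul(72, -743) = -53496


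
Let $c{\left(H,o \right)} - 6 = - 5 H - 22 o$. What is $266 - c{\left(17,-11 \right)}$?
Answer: $103$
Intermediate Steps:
$c{\left(H,o \right)} = 6 - 22 o - 5 H$ ($c{\left(H,o \right)} = 6 - \left(5 H + 22 o\right) = 6 - 22 o - 5 H$)
$266 - c{\left(17,-11 \right)} = 266 - \left(6 - -242 - 85\right) = 266 - \left(6 + 242 - 85\right) = 266 - 163 = 103$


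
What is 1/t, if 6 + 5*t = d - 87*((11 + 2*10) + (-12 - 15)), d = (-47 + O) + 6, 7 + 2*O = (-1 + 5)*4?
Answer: -10/781 ≈ -0.012804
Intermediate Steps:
O = 9/2 (O = -7/2 + ((-1 + 5)*4)/2 = -7/2 + (4*4)/2 = -7/2 + (½)*16 = -7/2 + 8 = 9/2 ≈ 4.5000)
d = -73/2 (d = (-47 + 9/2) + 6 = -85/2 + 6 = -73/2 ≈ -36.500)
t = -781/10 (t = -6/5 + (-73/2 - 87*((11 + 2*10) + (-12 - 15)))/5 = -6/5 + (-73/2 - 87*((11 + 20) - 27))/5 = -6/5 + (-73/2 - 87*(31 - 27))/5 = -6/5 + (-73/2 - 87*4)/5 = -6/5 + (-73/2 - 348)/5 = -6/5 + (⅕)*(-769/2) = -6/5 - 769/10 = -781/10 ≈ -78.100)
1/t = 1/(-781/10) = -10/781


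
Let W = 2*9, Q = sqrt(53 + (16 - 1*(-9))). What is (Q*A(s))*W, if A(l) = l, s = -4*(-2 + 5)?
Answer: -216*sqrt(78) ≈ -1907.7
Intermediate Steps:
Q = sqrt(78) (Q = sqrt(53 + (16 + 9)) = sqrt(53 + 25) = sqrt(78) ≈ 8.8318)
W = 18
s = -12 (s = -4*3 = -12)
(Q*A(s))*W = (sqrt(78)*(-12))*18 = -12*sqrt(78)*18 = -216*sqrt(78)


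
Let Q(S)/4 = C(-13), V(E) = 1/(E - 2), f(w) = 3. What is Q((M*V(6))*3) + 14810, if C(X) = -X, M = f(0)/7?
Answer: 14862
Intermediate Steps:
V(E) = 1/(-2 + E)
M = 3/7 ≈ 0.42857
Q(S) = 52 (Q(S) = 4*(-1*(-13)) = 4*13 = 52)
Q((M*V(6))*3) + 14810 = 52 + 14810 = 14862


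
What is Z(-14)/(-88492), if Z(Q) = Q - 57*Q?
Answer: -196/22123 ≈ -0.0088596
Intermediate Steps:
Z(Q) = -56*Q
Z(-14)/(-88492) = -56*(-14)/(-88492) = 784*(-1/88492) = -196/22123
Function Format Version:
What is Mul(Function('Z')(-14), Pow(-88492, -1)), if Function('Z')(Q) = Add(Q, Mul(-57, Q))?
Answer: Rational(-196, 22123) ≈ -0.0088596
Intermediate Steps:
Function('Z')(Q) = Mul(-56, Q)
Mul(Function('Z')(-14), Pow(-88492, -1)) = Mul(Mul(-56, -14), Pow(-88492, -1)) = Mul(784, Rational(-1, 88492)) = Rational(-196, 22123)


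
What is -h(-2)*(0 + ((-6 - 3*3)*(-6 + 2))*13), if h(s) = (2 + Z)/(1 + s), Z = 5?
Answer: 5460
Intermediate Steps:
h(s) = 7/(1 + s) (h(s) = (2 + 5)/(1 + s) = 7/(1 + s))
-h(-2)*(0 + ((-6 - 3*3)*(-6 + 2))*13) = -7/(1 - 2)*(0 + ((-6 - 3*3)*(-6 + 2))*13) = -7/(-1)*(0 + ((-6 - 9)*(-4))*13) = -7*(-1)*(0 - 15*(-4)*13) = -(-7)*(0 + 60*13) = -(-7)*(0 + 780) = -(-7)*780 = -1*(-5460) = 5460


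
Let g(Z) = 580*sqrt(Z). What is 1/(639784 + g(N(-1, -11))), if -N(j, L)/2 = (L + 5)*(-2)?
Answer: 79973/51166455032 - 145*I*sqrt(6)/51166455032 ≈ 1.563e-6 - 6.9416e-9*I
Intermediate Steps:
N(j, L) = 20 + 4*L (N(j, L) = -2*(L + 5)*(-2) = -2*(5 + L)*(-2) = -2*(-10 - 2*L) = 20 + 4*L)
1/(639784 + g(N(-1, -11))) = 1/(639784 + 580*sqrt(20 + 4*(-11))) = 1/(639784 + 580*sqrt(20 - 44)) = 1/(639784 + 580*sqrt(-24)) = 1/(639784 + 580*(2*I*sqrt(6))) = 1/(639784 + 1160*I*sqrt(6))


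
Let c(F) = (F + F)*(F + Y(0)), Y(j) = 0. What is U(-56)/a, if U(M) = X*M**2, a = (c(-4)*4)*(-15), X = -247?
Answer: 12103/30 ≈ 403.43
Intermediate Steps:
c(F) = 2*F**2 (c(F) = (F + F)*(F + 0) = (2*F)*F = 2*F**2)
a = -1920 (a = ((2*(-4)**2)*4)*(-15) = ((2*16)*4)*(-15) = (32*4)*(-15) = 128*(-15) = -1920)
U(M) = -247*M**2
U(-56)/a = -247*(-56)**2/(-1920) = -247*3136*(-1/1920) = -774592*(-1/1920) = 12103/30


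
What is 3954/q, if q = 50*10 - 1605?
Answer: -3954/1105 ≈ -3.5783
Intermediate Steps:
q = -1105 (q = 500 - 1605 = -1105)
3954/q = 3954/(-1105) = 3954*(-1/1105) = -3954/1105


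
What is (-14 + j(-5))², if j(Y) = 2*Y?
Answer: 576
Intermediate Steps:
(-14 + j(-5))² = (-14 + 2*(-5))² = (-14 - 10)² = (-24)² = 576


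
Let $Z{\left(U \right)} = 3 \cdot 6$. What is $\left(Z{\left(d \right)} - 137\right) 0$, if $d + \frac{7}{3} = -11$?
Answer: $0$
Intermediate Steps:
$d = - \frac{40}{3}$ ($d = - \frac{7}{3} - 11 = - \frac{40}{3} \approx -13.333$)
$Z{\left(U \right)} = 18$
$\left(Z{\left(d \right)} - 137\right) 0 = \left(18 - 137\right) 0 = \left(-119\right) 0 = 0$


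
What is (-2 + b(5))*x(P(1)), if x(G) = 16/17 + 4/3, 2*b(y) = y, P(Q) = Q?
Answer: 58/51 ≈ 1.1373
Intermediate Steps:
b(y) = y/2
x(G) = 116/51 (x(G) = 16*(1/17) + 4*(⅓) = 16/17 + 4/3 = 116/51)
(-2 + b(5))*x(P(1)) = (-2 + (½)*5)*(116/51) = (-2 + 5/2)*(116/51) = (½)*(116/51) = 58/51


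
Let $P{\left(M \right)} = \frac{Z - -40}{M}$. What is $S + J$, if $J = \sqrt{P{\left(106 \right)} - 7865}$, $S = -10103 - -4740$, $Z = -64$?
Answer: $-5363 + \frac{i \sqrt{22093421}}{53} \approx -5363.0 + 88.686 i$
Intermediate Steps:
$P{\left(M \right)} = - \frac{24}{M}$ ($P{\left(M \right)} = \frac{-64 - -40}{M} = \frac{-64 + 40}{M} = - \frac{24}{M}$)
$S = -5363$ ($S = -10103 + 4740 = -5363$)
$J = \frac{i \sqrt{22093421}}{53}$ ($J = \sqrt{- \frac{24}{106} - 7865} = \sqrt{\left(-24\right) \frac{1}{106} - 7865} = \sqrt{- \frac{12}{53} - 7865} = \sqrt{- \frac{416857}{53}} = \frac{i \sqrt{22093421}}{53} \approx 88.686 i$)
$S + J = -5363 + \frac{i \sqrt{22093421}}{53}$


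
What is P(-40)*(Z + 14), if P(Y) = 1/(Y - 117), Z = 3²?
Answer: -23/157 ≈ -0.14650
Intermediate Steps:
Z = 9
P(Y) = 1/(-117 + Y)
P(-40)*(Z + 14) = (9 + 14)/(-117 - 40) = 23/(-157) = -1/157*23 = -23/157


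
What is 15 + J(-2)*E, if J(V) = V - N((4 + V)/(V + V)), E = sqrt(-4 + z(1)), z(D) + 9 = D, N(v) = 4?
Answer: 15 - 12*I*sqrt(3) ≈ 15.0 - 20.785*I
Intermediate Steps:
z(D) = -9 + D
E = 2*I*sqrt(3) (E = sqrt(-4 + (-9 + 1)) = sqrt(-4 - 8) = sqrt(-12) = 2*I*sqrt(3) ≈ 3.4641*I)
J(V) = -4 + V (J(V) = V - 1*4 = V - 4 = -4 + V)
15 + J(-2)*E = 15 + (-4 - 2)*(2*I*sqrt(3)) = 15 - 12*I*sqrt(3)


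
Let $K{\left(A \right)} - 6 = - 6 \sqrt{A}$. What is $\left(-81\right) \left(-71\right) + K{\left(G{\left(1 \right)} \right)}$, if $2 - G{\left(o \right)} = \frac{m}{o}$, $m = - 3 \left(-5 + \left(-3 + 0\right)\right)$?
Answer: $5757 - 6 i \sqrt{22} \approx 5757.0 - 28.142 i$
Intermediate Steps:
$m = 24$ ($m = - 3 \left(-5 - 3\right) = \left(-3\right) \left(-8\right) = 24$)
$G{\left(o \right)} = 2 - \frac{24}{o}$
$K{\left(A \right)} = 6 - 6 \sqrt{A}$
$\left(-81\right) \left(-71\right) + K{\left(G{\left(1 \right)} \right)} = \left(-81\right) \left(-71\right) + \left(6 - 6 \sqrt{2 - \frac{24}{1}}\right) = 5751 + \left(6 - 6 \sqrt{2 - 24}\right) = 5751 + \left(6 - 6 \sqrt{-22}\right) = 5751 + \left(6 - 6 i \sqrt{22}\right) = 5757 - 6 i \sqrt{22}$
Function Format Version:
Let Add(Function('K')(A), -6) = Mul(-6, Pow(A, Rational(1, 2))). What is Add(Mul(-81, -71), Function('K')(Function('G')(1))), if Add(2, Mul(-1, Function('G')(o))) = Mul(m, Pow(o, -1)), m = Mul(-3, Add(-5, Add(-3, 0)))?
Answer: Add(5757, Mul(-6, I, Pow(22, Rational(1, 2)))) ≈ Add(5757.0, Mul(-28.142, I))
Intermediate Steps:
m = 24 (m = Mul(-3, Add(-5, -3)) = Mul(-3, -8) = 24)
Function('G')(o) = Add(2, Mul(-24, Pow(o, -1))) (Function('G')(o) = Add(2, Mul(-1, Mul(24, Pow(o, -1)))) = Add(2, Mul(-24, Pow(o, -1))))
Function('K')(A) = Add(6, Mul(-6, Pow(A, Rational(1, 2))))
Add(Mul(-81, -71), Function('K')(Function('G')(1))) = Add(Mul(-81, -71), Add(6, Mul(-6, Pow(Add(2, Mul(-24, Pow(1, -1))), Rational(1, 2))))) = Add(5751, Add(6, Mul(-6, Pow(Add(2, Mul(-24, 1)), Rational(1, 2))))) = Add(5751, Add(6, Mul(-6, Pow(Add(2, -24), Rational(1, 2))))) = Add(5751, Add(6, Mul(-6, Pow(-22, Rational(1, 2))))) = Add(5751, Add(6, Mul(-6, Mul(I, Pow(22, Rational(1, 2)))))) = Add(5751, Add(6, Mul(-6, I, Pow(22, Rational(1, 2))))) = Add(5757, Mul(-6, I, Pow(22, Rational(1, 2))))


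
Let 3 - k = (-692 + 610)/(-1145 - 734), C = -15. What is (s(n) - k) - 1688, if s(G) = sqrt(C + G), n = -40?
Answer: -3177307/1879 + I*sqrt(55) ≈ -1691.0 + 7.4162*I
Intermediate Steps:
s(G) = sqrt(-15 + G)
k = 5555/1879 (k = 3 - (-692 + 610)/(-1145 - 734) = 3 - (-82)/(-1879) = 3 - (-82)*(-1)/1879 = 3 - 1*82/1879 = 3 - 82/1879 = 5555/1879 ≈ 2.9564)
(s(n) - k) - 1688 = (sqrt(-15 - 40) - 1*5555/1879) - 1688 = (sqrt(-55) - 5555/1879) - 1688 = (I*sqrt(55) - 5555/1879) - 1688 = (-5555/1879 + I*sqrt(55)) - 1688 = -3177307/1879 + I*sqrt(55)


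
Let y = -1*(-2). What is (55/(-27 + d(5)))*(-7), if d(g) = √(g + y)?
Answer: 10395/722 + 385*√7/722 ≈ 15.808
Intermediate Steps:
y = 2
d(g) = √(2 + g) (d(g) = √(g + 2) = √(2 + g))
(55/(-27 + d(5)))*(-7) = (55/(-27 + √(2 + 5)))*(-7) = (55/(-27 + √7))*(-7) = -385/(-27 + √7)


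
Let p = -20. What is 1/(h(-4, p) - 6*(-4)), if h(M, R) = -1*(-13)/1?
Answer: 1/37 ≈ 0.027027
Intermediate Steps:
h(M, R) = 13 (h(M, R) = 13*1 = 13)
1/(h(-4, p) - 6*(-4)) = 1/(13 - 6*(-4)) = 1/(13 + 24) = 1/37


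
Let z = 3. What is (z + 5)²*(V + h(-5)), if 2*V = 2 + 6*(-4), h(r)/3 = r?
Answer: -1664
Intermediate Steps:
h(r) = 3*r
V = -11 (V = (2 + 6*(-4))/2 = (2 - 24)/2 = (½)*(-22) = -11)
(z + 5)²*(V + h(-5)) = (3 + 5)²*(-11 + 3*(-5)) = 8²*(-11 - 15) = 64*(-26) = -1664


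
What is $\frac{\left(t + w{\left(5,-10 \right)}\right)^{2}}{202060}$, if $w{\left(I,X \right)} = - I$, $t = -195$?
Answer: $\frac{2000}{10103} \approx 0.19796$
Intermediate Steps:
$\frac{\left(t + w{\left(5,-10 \right)}\right)^{2}}{202060} = \frac{\left(-195 - 5\right)^{2}}{202060} = \left(-195 - 5\right)^{2} \cdot \frac{1}{202060} = \left(-200\right)^{2} \cdot \frac{1}{202060} = 40000 \cdot \frac{1}{202060} = \frac{2000}{10103}$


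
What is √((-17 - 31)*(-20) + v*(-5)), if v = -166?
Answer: √1790 ≈ 42.308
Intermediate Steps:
√((-17 - 31)*(-20) + v*(-5)) = √((-17 - 31)*(-20) - 166*(-5)) = √(-48*(-20) + 830) = √(960 + 830) = √1790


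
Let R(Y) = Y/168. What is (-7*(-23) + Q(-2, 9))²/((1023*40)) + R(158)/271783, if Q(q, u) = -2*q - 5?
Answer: 1623459433/2594984084 ≈ 0.62561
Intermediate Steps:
Q(q, u) = -5 - 2*q
R(Y) = Y/168 (R(Y) = Y*(1/168) = Y/168)
(-7*(-23) + Q(-2, 9))²/((1023*40)) + R(158)/271783 = (-7*(-23) + (-5 - 2*(-2)))²/((1023*40)) + ((1/168)*158)/271783 = (161 + (-5 + 4))²/40920 + (79/84)*(1/271783) = (161 - 1)²*(1/40920) + 79/22829772 = 160²*(1/40920) + 79/22829772 = 25600*(1/40920) + 79/22829772 = 640/1023 + 79/22829772 = 1623459433/2594984084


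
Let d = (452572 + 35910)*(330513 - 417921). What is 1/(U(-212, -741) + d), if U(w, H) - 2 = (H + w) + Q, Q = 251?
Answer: -1/42697235356 ≈ -2.3421e-11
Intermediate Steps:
U(w, H) = 253 + H + w (U(w, H) = 2 + ((H + w) + 251) = 2 + (251 + H + w) = 253 + H + w)
d = -42697234656 (d = 488482*(-87408) = -42697234656)
1/(U(-212, -741) + d) = 1/((253 - 741 - 212) - 42697234656) = 1/(-700 - 42697234656) = 1/(-42697235356) = -1/42697235356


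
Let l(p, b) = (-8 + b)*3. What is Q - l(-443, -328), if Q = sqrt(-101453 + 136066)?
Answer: 1008 + sqrt(34613) ≈ 1194.0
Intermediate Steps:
l(p, b) = -24 + 3*b
Q = sqrt(34613) ≈ 186.05
Q - l(-443, -328) = sqrt(34613) - (-24 + 3*(-328)) = sqrt(34613) - (-24 - 984) = sqrt(34613) - 1*(-1008) = sqrt(34613) + 1008 = 1008 + sqrt(34613)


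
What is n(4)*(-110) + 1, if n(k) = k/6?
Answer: -217/3 ≈ -72.333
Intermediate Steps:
n(k) = k/6 (n(k) = k*(⅙) = k/6)
n(4)*(-110) + 1 = ((⅙)*4)*(-110) + 1 = (⅔)*(-110) + 1 = -220/3 + 1 = -217/3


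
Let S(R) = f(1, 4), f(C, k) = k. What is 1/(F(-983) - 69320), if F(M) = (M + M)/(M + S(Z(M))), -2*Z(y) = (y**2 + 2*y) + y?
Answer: -979/67862314 ≈ -1.4426e-5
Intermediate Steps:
Z(y) = -3*y/2 - y**2/2 (Z(y) = -((y**2 + 2*y) + y)/2 = -(y**2 + 3*y)/2 = -3*y/2 - y**2/2)
S(R) = 4
F(M) = 2*M/(4 + M) (F(M) = (M + M)/(M + 4) = (2*M)/(4 + M) = 2*M/(4 + M))
1/(F(-983) - 69320) = 1/(2*(-983)/(4 - 983) - 69320) = 1/(2*(-983)/(-979) - 69320) = 1/(2*(-983)*(-1/979) - 69320) = 1/(1966/979 - 69320) = 1/(-67862314/979) = -979/67862314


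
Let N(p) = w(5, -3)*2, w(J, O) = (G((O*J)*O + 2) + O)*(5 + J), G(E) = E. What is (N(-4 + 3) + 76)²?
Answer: 913936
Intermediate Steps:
w(J, O) = (5 + J)*(2 + O + J*O²) (w(J, O) = (((O*J)*O + 2) + O)*(5 + J) = (((J*O)*O + 2) + O)*(5 + J) = ((J*O² + 2) + O)*(5 + J) = ((2 + J*O²) + O)*(5 + J) = (2 + O + J*O²)*(5 + J) = (5 + J)*(2 + O + J*O²))
N(p) = 880 (N(p) = (10 + 5*(-3) + 5*(-3) + 5*(2 + 5*(-3)²) + 5*5*(-3)²)*2 = (10 - 15 - 15 + 5*(2 + 5*9) + 5*5*9)*2 = (10 - 15 - 15 + 5*(2 + 45) + 225)*2 = (10 - 15 - 15 + 5*47 + 225)*2 = (10 - 15 - 15 + 235 + 225)*2 = 440*2 = 880)
(N(-4 + 3) + 76)² = (880 + 76)² = 956² = 913936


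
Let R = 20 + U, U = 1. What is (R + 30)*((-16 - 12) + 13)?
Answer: -765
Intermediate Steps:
R = 21 (R = 20 + 1 = 21)
(R + 30)*((-16 - 12) + 13) = (21 + 30)*((-16 - 12) + 13) = 51*(-28 + 13) = 51*(-15) = -765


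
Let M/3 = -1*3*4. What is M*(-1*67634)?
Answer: 2434824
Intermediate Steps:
M = -36 (M = 3*(-1*3*4) = 3*(-3*4) = 3*(-12) = -36)
M*(-1*67634) = -(-36)*67634 = -36*(-67634) = 2434824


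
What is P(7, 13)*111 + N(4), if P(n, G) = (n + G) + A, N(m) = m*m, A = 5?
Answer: 2791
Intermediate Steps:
N(m) = m**2
P(n, G) = 5 + G + n (P(n, G) = (n + G) + 5 = (G + n) + 5 = 5 + G + n)
P(7, 13)*111 + N(4) = (5 + 13 + 7)*111 + 4**2 = 25*111 + 16 = 2775 + 16 = 2791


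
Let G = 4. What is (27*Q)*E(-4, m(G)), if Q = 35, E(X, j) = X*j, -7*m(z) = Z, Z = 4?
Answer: 2160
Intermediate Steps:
m(z) = -4/7 (m(z) = -⅐*4 = -4/7)
(27*Q)*E(-4, m(G)) = (27*35)*(-4*(-4/7)) = 945*(16/7) = 2160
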